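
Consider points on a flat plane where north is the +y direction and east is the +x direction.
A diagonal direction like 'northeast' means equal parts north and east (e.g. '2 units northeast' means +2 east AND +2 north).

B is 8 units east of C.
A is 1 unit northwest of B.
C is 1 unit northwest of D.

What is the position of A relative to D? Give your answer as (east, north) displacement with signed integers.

Answer: A is at (east=6, north=2) relative to D.

Derivation:
Place D at the origin (east=0, north=0).
  C is 1 unit northwest of D: delta (east=-1, north=+1); C at (east=-1, north=1).
  B is 8 units east of C: delta (east=+8, north=+0); B at (east=7, north=1).
  A is 1 unit northwest of B: delta (east=-1, north=+1); A at (east=6, north=2).
Therefore A relative to D: (east=6, north=2).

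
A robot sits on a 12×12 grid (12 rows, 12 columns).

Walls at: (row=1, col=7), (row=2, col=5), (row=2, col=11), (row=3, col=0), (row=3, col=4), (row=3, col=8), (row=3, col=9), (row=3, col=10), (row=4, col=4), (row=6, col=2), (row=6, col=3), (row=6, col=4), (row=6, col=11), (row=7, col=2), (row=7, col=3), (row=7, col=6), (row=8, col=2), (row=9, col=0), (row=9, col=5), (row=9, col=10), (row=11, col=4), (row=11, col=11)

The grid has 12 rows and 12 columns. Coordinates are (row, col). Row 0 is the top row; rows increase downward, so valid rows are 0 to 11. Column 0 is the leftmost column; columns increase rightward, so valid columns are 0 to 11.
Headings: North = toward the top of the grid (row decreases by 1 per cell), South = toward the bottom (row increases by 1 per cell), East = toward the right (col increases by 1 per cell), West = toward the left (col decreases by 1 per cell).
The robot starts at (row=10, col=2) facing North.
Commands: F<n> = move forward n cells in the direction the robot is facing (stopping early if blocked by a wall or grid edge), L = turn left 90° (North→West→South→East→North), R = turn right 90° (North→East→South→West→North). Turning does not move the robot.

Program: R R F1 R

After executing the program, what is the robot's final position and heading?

Start: (row=10, col=2), facing North
  R: turn right, now facing East
  R: turn right, now facing South
  F1: move forward 1, now at (row=11, col=2)
  R: turn right, now facing West
Final: (row=11, col=2), facing West

Answer: Final position: (row=11, col=2), facing West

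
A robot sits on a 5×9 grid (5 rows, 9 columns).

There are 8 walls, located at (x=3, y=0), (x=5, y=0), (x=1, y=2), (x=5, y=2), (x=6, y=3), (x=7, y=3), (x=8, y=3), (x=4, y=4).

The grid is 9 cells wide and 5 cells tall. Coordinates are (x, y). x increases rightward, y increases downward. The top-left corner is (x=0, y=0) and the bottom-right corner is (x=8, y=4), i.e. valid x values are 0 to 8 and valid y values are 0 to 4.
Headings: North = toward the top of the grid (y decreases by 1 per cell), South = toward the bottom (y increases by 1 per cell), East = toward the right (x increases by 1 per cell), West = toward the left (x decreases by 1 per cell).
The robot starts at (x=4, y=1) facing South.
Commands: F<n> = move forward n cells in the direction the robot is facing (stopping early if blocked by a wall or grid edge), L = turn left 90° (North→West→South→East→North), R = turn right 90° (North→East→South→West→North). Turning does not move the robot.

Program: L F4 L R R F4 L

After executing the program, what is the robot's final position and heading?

Start: (x=4, y=1), facing South
  L: turn left, now facing East
  F4: move forward 4, now at (x=8, y=1)
  L: turn left, now facing North
  R: turn right, now facing East
  R: turn right, now facing South
  F4: move forward 1/4 (blocked), now at (x=8, y=2)
  L: turn left, now facing East
Final: (x=8, y=2), facing East

Answer: Final position: (x=8, y=2), facing East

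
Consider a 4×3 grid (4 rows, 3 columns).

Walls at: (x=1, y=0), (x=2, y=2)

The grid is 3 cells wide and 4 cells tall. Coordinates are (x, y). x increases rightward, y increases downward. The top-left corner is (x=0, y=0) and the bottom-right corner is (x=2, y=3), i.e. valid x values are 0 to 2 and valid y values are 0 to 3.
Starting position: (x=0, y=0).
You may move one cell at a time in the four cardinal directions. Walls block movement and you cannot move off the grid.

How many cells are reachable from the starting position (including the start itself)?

BFS flood-fill from (x=0, y=0):
  Distance 0: (x=0, y=0)
  Distance 1: (x=0, y=1)
  Distance 2: (x=1, y=1), (x=0, y=2)
  Distance 3: (x=2, y=1), (x=1, y=2), (x=0, y=3)
  Distance 4: (x=2, y=0), (x=1, y=3)
  Distance 5: (x=2, y=3)
Total reachable: 10 (grid has 10 open cells total)

Answer: Reachable cells: 10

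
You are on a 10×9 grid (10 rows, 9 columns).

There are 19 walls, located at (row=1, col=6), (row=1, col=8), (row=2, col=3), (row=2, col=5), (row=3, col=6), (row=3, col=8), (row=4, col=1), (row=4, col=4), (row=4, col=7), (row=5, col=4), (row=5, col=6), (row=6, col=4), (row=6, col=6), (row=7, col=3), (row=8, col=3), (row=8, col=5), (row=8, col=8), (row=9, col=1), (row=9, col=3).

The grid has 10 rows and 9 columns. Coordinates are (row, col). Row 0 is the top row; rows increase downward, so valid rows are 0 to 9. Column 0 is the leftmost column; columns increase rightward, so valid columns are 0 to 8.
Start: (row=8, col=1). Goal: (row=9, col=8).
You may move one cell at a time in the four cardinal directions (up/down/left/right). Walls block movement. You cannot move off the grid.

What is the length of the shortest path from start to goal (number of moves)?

Answer: Shortest path length: 18

Derivation:
BFS from (row=8, col=1) until reaching (row=9, col=8):
  Distance 0: (row=8, col=1)
  Distance 1: (row=7, col=1), (row=8, col=0), (row=8, col=2)
  Distance 2: (row=6, col=1), (row=7, col=0), (row=7, col=2), (row=9, col=0), (row=9, col=2)
  Distance 3: (row=5, col=1), (row=6, col=0), (row=6, col=2)
  Distance 4: (row=5, col=0), (row=5, col=2), (row=6, col=3)
  Distance 5: (row=4, col=0), (row=4, col=2), (row=5, col=3)
  Distance 6: (row=3, col=0), (row=3, col=2), (row=4, col=3)
  Distance 7: (row=2, col=0), (row=2, col=2), (row=3, col=1), (row=3, col=3)
  Distance 8: (row=1, col=0), (row=1, col=2), (row=2, col=1), (row=3, col=4)
  Distance 9: (row=0, col=0), (row=0, col=2), (row=1, col=1), (row=1, col=3), (row=2, col=4), (row=3, col=5)
  Distance 10: (row=0, col=1), (row=0, col=3), (row=1, col=4), (row=4, col=5)
  Distance 11: (row=0, col=4), (row=1, col=5), (row=4, col=6), (row=5, col=5)
  Distance 12: (row=0, col=5), (row=6, col=5)
  Distance 13: (row=0, col=6), (row=7, col=5)
  Distance 14: (row=0, col=7), (row=7, col=4), (row=7, col=6)
  Distance 15: (row=0, col=8), (row=1, col=7), (row=7, col=7), (row=8, col=4), (row=8, col=6)
  Distance 16: (row=2, col=7), (row=6, col=7), (row=7, col=8), (row=8, col=7), (row=9, col=4), (row=9, col=6)
  Distance 17: (row=2, col=6), (row=2, col=8), (row=3, col=7), (row=5, col=7), (row=6, col=8), (row=9, col=5), (row=9, col=7)
  Distance 18: (row=5, col=8), (row=9, col=8)  <- goal reached here
One shortest path (18 moves): (row=8, col=1) -> (row=8, col=2) -> (row=7, col=2) -> (row=6, col=2) -> (row=6, col=3) -> (row=5, col=3) -> (row=4, col=3) -> (row=3, col=3) -> (row=3, col=4) -> (row=3, col=5) -> (row=4, col=5) -> (row=5, col=5) -> (row=6, col=5) -> (row=7, col=5) -> (row=7, col=6) -> (row=7, col=7) -> (row=8, col=7) -> (row=9, col=7) -> (row=9, col=8)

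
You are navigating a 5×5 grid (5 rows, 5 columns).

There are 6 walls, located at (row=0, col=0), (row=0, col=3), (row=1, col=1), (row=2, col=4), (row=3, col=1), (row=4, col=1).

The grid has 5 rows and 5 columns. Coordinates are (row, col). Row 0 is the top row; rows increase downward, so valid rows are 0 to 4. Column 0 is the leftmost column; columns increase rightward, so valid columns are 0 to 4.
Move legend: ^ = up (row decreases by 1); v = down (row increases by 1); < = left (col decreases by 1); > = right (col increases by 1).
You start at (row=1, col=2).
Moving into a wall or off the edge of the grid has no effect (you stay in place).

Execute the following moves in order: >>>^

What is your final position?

Answer: Final position: (row=0, col=4)

Derivation:
Start: (row=1, col=2)
  > (right): (row=1, col=2) -> (row=1, col=3)
  > (right): (row=1, col=3) -> (row=1, col=4)
  > (right): blocked, stay at (row=1, col=4)
  ^ (up): (row=1, col=4) -> (row=0, col=4)
Final: (row=0, col=4)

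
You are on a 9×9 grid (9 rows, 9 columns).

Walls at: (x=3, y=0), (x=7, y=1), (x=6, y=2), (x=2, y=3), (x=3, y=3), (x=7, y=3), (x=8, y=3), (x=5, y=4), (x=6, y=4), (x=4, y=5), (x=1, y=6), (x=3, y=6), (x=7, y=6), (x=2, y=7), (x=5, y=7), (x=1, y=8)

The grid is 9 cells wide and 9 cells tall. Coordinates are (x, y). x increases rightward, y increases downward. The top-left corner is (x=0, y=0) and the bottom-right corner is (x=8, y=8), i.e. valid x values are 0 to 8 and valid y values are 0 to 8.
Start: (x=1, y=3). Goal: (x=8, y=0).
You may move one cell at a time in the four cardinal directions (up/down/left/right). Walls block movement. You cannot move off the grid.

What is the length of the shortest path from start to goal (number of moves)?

Answer: Shortest path length: 10

Derivation:
BFS from (x=1, y=3) until reaching (x=8, y=0):
  Distance 0: (x=1, y=3)
  Distance 1: (x=1, y=2), (x=0, y=3), (x=1, y=4)
  Distance 2: (x=1, y=1), (x=0, y=2), (x=2, y=2), (x=0, y=4), (x=2, y=4), (x=1, y=5)
  Distance 3: (x=1, y=0), (x=0, y=1), (x=2, y=1), (x=3, y=2), (x=3, y=4), (x=0, y=5), (x=2, y=5)
  Distance 4: (x=0, y=0), (x=2, y=0), (x=3, y=1), (x=4, y=2), (x=4, y=4), (x=3, y=5), (x=0, y=6), (x=2, y=6)
  Distance 5: (x=4, y=1), (x=5, y=2), (x=4, y=3), (x=0, y=7)
  Distance 6: (x=4, y=0), (x=5, y=1), (x=5, y=3), (x=1, y=7), (x=0, y=8)
  Distance 7: (x=5, y=0), (x=6, y=1), (x=6, y=3)
  Distance 8: (x=6, y=0)
  Distance 9: (x=7, y=0)
  Distance 10: (x=8, y=0)  <- goal reached here
One shortest path (10 moves): (x=1, y=3) -> (x=1, y=2) -> (x=2, y=2) -> (x=3, y=2) -> (x=4, y=2) -> (x=5, y=2) -> (x=5, y=1) -> (x=6, y=1) -> (x=6, y=0) -> (x=7, y=0) -> (x=8, y=0)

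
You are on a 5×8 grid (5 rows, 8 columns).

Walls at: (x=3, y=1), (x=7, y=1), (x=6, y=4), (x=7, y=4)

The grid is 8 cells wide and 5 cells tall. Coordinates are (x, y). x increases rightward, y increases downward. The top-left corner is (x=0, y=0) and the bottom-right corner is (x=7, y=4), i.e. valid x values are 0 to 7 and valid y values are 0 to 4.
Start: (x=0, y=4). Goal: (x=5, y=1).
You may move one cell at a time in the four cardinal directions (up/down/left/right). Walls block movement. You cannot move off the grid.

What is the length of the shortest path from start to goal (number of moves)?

BFS from (x=0, y=4) until reaching (x=5, y=1):
  Distance 0: (x=0, y=4)
  Distance 1: (x=0, y=3), (x=1, y=4)
  Distance 2: (x=0, y=2), (x=1, y=3), (x=2, y=4)
  Distance 3: (x=0, y=1), (x=1, y=2), (x=2, y=3), (x=3, y=4)
  Distance 4: (x=0, y=0), (x=1, y=1), (x=2, y=2), (x=3, y=3), (x=4, y=4)
  Distance 5: (x=1, y=0), (x=2, y=1), (x=3, y=2), (x=4, y=3), (x=5, y=4)
  Distance 6: (x=2, y=0), (x=4, y=2), (x=5, y=3)
  Distance 7: (x=3, y=0), (x=4, y=1), (x=5, y=2), (x=6, y=3)
  Distance 8: (x=4, y=0), (x=5, y=1), (x=6, y=2), (x=7, y=3)  <- goal reached here
One shortest path (8 moves): (x=0, y=4) -> (x=1, y=4) -> (x=2, y=4) -> (x=3, y=4) -> (x=4, y=4) -> (x=5, y=4) -> (x=5, y=3) -> (x=5, y=2) -> (x=5, y=1)

Answer: Shortest path length: 8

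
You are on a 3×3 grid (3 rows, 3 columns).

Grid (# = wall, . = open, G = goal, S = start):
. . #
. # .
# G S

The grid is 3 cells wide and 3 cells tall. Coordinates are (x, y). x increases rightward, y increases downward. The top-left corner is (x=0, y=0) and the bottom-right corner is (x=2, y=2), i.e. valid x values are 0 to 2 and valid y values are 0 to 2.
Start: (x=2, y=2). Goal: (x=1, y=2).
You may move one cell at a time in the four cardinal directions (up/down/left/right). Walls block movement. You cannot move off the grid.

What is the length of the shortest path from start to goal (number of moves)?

BFS from (x=2, y=2) until reaching (x=1, y=2):
  Distance 0: (x=2, y=2)
  Distance 1: (x=2, y=1), (x=1, y=2)  <- goal reached here
One shortest path (1 moves): (x=2, y=2) -> (x=1, y=2)

Answer: Shortest path length: 1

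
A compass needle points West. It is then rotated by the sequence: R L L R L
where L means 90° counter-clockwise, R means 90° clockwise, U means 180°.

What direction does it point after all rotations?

Answer: Final heading: South

Derivation:
Start: West
  R (right (90° clockwise)) -> North
  L (left (90° counter-clockwise)) -> West
  L (left (90° counter-clockwise)) -> South
  R (right (90° clockwise)) -> West
  L (left (90° counter-clockwise)) -> South
Final: South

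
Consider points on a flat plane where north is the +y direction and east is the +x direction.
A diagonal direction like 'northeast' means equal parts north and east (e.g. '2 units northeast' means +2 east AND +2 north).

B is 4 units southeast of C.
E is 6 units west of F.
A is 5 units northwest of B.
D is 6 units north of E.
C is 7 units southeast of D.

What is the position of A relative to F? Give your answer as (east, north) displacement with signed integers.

Answer: A is at (east=0, north=0) relative to F.

Derivation:
Place F at the origin (east=0, north=0).
  E is 6 units west of F: delta (east=-6, north=+0); E at (east=-6, north=0).
  D is 6 units north of E: delta (east=+0, north=+6); D at (east=-6, north=6).
  C is 7 units southeast of D: delta (east=+7, north=-7); C at (east=1, north=-1).
  B is 4 units southeast of C: delta (east=+4, north=-4); B at (east=5, north=-5).
  A is 5 units northwest of B: delta (east=-5, north=+5); A at (east=0, north=0).
Therefore A relative to F: (east=0, north=0).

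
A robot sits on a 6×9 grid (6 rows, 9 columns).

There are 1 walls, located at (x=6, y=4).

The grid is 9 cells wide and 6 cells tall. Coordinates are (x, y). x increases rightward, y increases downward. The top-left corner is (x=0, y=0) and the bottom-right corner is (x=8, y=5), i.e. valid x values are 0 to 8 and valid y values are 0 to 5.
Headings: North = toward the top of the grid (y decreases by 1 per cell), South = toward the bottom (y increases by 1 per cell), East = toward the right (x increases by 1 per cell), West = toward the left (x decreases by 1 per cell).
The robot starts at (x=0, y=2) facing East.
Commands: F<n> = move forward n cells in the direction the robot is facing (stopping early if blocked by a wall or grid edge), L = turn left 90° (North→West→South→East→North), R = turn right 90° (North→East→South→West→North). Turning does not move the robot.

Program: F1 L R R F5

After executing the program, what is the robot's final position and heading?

Answer: Final position: (x=1, y=5), facing South

Derivation:
Start: (x=0, y=2), facing East
  F1: move forward 1, now at (x=1, y=2)
  L: turn left, now facing North
  R: turn right, now facing East
  R: turn right, now facing South
  F5: move forward 3/5 (blocked), now at (x=1, y=5)
Final: (x=1, y=5), facing South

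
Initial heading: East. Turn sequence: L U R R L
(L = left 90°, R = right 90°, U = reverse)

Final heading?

Answer: Final heading: West

Derivation:
Start: East
  L (left (90° counter-clockwise)) -> North
  U (U-turn (180°)) -> South
  R (right (90° clockwise)) -> West
  R (right (90° clockwise)) -> North
  L (left (90° counter-clockwise)) -> West
Final: West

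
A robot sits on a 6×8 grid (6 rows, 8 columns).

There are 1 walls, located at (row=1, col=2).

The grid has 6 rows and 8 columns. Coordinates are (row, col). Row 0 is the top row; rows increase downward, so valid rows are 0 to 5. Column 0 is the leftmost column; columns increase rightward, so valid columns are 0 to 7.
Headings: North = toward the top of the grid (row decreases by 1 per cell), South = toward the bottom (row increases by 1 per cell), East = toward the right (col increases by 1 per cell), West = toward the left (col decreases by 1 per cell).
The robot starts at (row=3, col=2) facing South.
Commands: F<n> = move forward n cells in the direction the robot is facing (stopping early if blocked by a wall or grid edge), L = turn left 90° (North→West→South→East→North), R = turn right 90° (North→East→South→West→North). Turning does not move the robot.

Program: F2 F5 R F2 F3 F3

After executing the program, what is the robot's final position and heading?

Start: (row=3, col=2), facing South
  F2: move forward 2, now at (row=5, col=2)
  F5: move forward 0/5 (blocked), now at (row=5, col=2)
  R: turn right, now facing West
  F2: move forward 2, now at (row=5, col=0)
  F3: move forward 0/3 (blocked), now at (row=5, col=0)
  F3: move forward 0/3 (blocked), now at (row=5, col=0)
Final: (row=5, col=0), facing West

Answer: Final position: (row=5, col=0), facing West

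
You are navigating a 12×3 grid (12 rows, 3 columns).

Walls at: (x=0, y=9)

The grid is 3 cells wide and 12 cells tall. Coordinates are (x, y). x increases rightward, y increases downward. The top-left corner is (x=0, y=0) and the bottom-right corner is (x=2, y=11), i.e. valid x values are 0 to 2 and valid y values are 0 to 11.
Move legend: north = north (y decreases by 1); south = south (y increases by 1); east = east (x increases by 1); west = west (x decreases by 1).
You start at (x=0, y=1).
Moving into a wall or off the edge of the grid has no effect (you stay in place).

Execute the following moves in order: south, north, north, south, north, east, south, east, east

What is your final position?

Start: (x=0, y=1)
  south (south): (x=0, y=1) -> (x=0, y=2)
  north (north): (x=0, y=2) -> (x=0, y=1)
  north (north): (x=0, y=1) -> (x=0, y=0)
  south (south): (x=0, y=0) -> (x=0, y=1)
  north (north): (x=0, y=1) -> (x=0, y=0)
  east (east): (x=0, y=0) -> (x=1, y=0)
  south (south): (x=1, y=0) -> (x=1, y=1)
  east (east): (x=1, y=1) -> (x=2, y=1)
  east (east): blocked, stay at (x=2, y=1)
Final: (x=2, y=1)

Answer: Final position: (x=2, y=1)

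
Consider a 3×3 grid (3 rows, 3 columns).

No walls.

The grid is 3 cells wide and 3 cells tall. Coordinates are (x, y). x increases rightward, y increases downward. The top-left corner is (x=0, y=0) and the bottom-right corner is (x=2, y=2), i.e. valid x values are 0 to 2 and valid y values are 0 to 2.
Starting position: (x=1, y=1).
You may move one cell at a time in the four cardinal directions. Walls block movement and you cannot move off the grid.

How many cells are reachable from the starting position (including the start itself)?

BFS flood-fill from (x=1, y=1):
  Distance 0: (x=1, y=1)
  Distance 1: (x=1, y=0), (x=0, y=1), (x=2, y=1), (x=1, y=2)
  Distance 2: (x=0, y=0), (x=2, y=0), (x=0, y=2), (x=2, y=2)
Total reachable: 9 (grid has 9 open cells total)

Answer: Reachable cells: 9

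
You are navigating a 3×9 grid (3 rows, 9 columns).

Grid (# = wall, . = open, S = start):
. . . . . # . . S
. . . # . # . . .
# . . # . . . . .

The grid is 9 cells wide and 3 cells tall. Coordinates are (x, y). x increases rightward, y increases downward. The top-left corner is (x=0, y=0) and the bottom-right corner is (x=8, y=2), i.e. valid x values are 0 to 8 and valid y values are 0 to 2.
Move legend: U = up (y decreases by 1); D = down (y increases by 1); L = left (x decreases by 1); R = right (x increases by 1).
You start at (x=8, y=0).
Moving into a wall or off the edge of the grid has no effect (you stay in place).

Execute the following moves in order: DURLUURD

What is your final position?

Start: (x=8, y=0)
  D (down): (x=8, y=0) -> (x=8, y=1)
  U (up): (x=8, y=1) -> (x=8, y=0)
  R (right): blocked, stay at (x=8, y=0)
  L (left): (x=8, y=0) -> (x=7, y=0)
  U (up): blocked, stay at (x=7, y=0)
  U (up): blocked, stay at (x=7, y=0)
  R (right): (x=7, y=0) -> (x=8, y=0)
  D (down): (x=8, y=0) -> (x=8, y=1)
Final: (x=8, y=1)

Answer: Final position: (x=8, y=1)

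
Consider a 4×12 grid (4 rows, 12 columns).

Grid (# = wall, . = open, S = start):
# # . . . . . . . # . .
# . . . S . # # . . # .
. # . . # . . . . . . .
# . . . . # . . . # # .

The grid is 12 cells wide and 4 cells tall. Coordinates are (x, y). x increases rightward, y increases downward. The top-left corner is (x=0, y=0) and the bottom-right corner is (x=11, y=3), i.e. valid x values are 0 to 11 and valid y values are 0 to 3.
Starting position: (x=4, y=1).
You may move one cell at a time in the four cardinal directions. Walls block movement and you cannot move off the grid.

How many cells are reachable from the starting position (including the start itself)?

BFS flood-fill from (x=4, y=1):
  Distance 0: (x=4, y=1)
  Distance 1: (x=4, y=0), (x=3, y=1), (x=5, y=1)
  Distance 2: (x=3, y=0), (x=5, y=0), (x=2, y=1), (x=3, y=2), (x=5, y=2)
  Distance 3: (x=2, y=0), (x=6, y=0), (x=1, y=1), (x=2, y=2), (x=6, y=2), (x=3, y=3)
  Distance 4: (x=7, y=0), (x=7, y=2), (x=2, y=3), (x=4, y=3), (x=6, y=3)
  Distance 5: (x=8, y=0), (x=8, y=2), (x=1, y=3), (x=7, y=3)
  Distance 6: (x=8, y=1), (x=9, y=2), (x=8, y=3)
  Distance 7: (x=9, y=1), (x=10, y=2)
  Distance 8: (x=11, y=2)
  Distance 9: (x=11, y=1), (x=11, y=3)
  Distance 10: (x=11, y=0)
  Distance 11: (x=10, y=0)
Total reachable: 34 (grid has 35 open cells total)

Answer: Reachable cells: 34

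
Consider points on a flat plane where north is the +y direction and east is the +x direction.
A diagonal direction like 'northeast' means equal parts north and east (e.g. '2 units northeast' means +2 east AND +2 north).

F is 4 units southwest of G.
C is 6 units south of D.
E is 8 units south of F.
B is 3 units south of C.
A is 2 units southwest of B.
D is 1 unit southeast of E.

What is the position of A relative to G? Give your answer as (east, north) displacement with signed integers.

Place G at the origin (east=0, north=0).
  F is 4 units southwest of G: delta (east=-4, north=-4); F at (east=-4, north=-4).
  E is 8 units south of F: delta (east=+0, north=-8); E at (east=-4, north=-12).
  D is 1 unit southeast of E: delta (east=+1, north=-1); D at (east=-3, north=-13).
  C is 6 units south of D: delta (east=+0, north=-6); C at (east=-3, north=-19).
  B is 3 units south of C: delta (east=+0, north=-3); B at (east=-3, north=-22).
  A is 2 units southwest of B: delta (east=-2, north=-2); A at (east=-5, north=-24).
Therefore A relative to G: (east=-5, north=-24).

Answer: A is at (east=-5, north=-24) relative to G.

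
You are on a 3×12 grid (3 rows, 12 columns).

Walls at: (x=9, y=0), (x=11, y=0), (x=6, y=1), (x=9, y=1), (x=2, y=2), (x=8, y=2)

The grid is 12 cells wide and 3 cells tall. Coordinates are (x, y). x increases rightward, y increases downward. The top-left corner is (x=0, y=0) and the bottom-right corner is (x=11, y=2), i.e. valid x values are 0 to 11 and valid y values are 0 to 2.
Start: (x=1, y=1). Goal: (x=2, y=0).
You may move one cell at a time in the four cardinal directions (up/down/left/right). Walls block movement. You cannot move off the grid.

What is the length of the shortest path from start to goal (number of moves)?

BFS from (x=1, y=1) until reaching (x=2, y=0):
  Distance 0: (x=1, y=1)
  Distance 1: (x=1, y=0), (x=0, y=1), (x=2, y=1), (x=1, y=2)
  Distance 2: (x=0, y=0), (x=2, y=0), (x=3, y=1), (x=0, y=2)  <- goal reached here
One shortest path (2 moves): (x=1, y=1) -> (x=2, y=1) -> (x=2, y=0)

Answer: Shortest path length: 2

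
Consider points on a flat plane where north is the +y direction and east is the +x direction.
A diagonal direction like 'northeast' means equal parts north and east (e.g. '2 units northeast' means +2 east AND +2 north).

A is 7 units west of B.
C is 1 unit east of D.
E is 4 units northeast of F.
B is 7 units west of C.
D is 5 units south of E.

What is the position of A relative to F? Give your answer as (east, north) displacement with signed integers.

Answer: A is at (east=-9, north=-1) relative to F.

Derivation:
Place F at the origin (east=0, north=0).
  E is 4 units northeast of F: delta (east=+4, north=+4); E at (east=4, north=4).
  D is 5 units south of E: delta (east=+0, north=-5); D at (east=4, north=-1).
  C is 1 unit east of D: delta (east=+1, north=+0); C at (east=5, north=-1).
  B is 7 units west of C: delta (east=-7, north=+0); B at (east=-2, north=-1).
  A is 7 units west of B: delta (east=-7, north=+0); A at (east=-9, north=-1).
Therefore A relative to F: (east=-9, north=-1).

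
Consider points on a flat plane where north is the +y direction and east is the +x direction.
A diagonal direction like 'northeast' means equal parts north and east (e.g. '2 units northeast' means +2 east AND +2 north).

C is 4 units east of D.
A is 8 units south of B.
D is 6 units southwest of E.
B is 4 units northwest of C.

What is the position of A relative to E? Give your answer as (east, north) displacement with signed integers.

Place E at the origin (east=0, north=0).
  D is 6 units southwest of E: delta (east=-6, north=-6); D at (east=-6, north=-6).
  C is 4 units east of D: delta (east=+4, north=+0); C at (east=-2, north=-6).
  B is 4 units northwest of C: delta (east=-4, north=+4); B at (east=-6, north=-2).
  A is 8 units south of B: delta (east=+0, north=-8); A at (east=-6, north=-10).
Therefore A relative to E: (east=-6, north=-10).

Answer: A is at (east=-6, north=-10) relative to E.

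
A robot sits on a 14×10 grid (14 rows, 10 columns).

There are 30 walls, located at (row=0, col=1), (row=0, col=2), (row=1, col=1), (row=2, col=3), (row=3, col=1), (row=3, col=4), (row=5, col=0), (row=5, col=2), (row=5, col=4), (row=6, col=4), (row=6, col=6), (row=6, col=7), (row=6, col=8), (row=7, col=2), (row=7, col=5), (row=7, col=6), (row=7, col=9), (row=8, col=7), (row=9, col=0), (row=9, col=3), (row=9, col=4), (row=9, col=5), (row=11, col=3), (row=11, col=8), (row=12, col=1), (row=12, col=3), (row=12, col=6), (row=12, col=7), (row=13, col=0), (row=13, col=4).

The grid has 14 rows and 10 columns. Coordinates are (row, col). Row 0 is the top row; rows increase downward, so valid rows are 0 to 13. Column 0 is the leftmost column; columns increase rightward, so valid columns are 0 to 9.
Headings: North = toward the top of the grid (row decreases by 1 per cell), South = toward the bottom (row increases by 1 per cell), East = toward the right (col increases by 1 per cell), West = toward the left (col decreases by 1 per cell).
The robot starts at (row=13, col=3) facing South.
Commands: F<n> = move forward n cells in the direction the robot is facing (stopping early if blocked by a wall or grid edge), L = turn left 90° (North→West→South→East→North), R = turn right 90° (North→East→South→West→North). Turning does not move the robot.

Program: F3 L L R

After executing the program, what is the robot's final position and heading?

Start: (row=13, col=3), facing South
  F3: move forward 0/3 (blocked), now at (row=13, col=3)
  L: turn left, now facing East
  L: turn left, now facing North
  R: turn right, now facing East
Final: (row=13, col=3), facing East

Answer: Final position: (row=13, col=3), facing East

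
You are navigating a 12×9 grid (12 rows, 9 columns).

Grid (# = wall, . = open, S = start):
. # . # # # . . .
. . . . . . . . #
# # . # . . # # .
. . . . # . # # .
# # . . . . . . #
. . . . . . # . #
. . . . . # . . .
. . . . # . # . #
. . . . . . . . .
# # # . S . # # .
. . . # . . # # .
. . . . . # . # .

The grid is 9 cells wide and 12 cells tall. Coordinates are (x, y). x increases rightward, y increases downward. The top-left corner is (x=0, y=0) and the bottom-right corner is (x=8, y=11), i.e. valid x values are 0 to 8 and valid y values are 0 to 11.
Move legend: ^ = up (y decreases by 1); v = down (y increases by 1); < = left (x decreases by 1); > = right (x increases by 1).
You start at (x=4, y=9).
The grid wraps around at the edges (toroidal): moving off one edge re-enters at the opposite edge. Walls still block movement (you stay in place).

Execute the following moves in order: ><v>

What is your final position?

Answer: Final position: (x=5, y=10)

Derivation:
Start: (x=4, y=9)
  > (right): (x=4, y=9) -> (x=5, y=9)
  < (left): (x=5, y=9) -> (x=4, y=9)
  v (down): (x=4, y=9) -> (x=4, y=10)
  > (right): (x=4, y=10) -> (x=5, y=10)
Final: (x=5, y=10)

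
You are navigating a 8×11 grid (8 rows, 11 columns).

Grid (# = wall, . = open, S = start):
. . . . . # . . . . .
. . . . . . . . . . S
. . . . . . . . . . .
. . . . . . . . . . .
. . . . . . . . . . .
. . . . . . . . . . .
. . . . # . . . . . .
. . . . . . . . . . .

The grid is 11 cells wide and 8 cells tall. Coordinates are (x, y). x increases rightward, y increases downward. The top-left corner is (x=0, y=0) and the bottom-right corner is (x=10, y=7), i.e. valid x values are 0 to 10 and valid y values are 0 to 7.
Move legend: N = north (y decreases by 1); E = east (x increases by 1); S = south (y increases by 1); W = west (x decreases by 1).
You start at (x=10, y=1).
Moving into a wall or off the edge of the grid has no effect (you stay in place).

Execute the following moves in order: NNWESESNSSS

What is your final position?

Start: (x=10, y=1)
  N (north): (x=10, y=1) -> (x=10, y=0)
  N (north): blocked, stay at (x=10, y=0)
  W (west): (x=10, y=0) -> (x=9, y=0)
  E (east): (x=9, y=0) -> (x=10, y=0)
  S (south): (x=10, y=0) -> (x=10, y=1)
  E (east): blocked, stay at (x=10, y=1)
  S (south): (x=10, y=1) -> (x=10, y=2)
  N (north): (x=10, y=2) -> (x=10, y=1)
  S (south): (x=10, y=1) -> (x=10, y=2)
  S (south): (x=10, y=2) -> (x=10, y=3)
  S (south): (x=10, y=3) -> (x=10, y=4)
Final: (x=10, y=4)

Answer: Final position: (x=10, y=4)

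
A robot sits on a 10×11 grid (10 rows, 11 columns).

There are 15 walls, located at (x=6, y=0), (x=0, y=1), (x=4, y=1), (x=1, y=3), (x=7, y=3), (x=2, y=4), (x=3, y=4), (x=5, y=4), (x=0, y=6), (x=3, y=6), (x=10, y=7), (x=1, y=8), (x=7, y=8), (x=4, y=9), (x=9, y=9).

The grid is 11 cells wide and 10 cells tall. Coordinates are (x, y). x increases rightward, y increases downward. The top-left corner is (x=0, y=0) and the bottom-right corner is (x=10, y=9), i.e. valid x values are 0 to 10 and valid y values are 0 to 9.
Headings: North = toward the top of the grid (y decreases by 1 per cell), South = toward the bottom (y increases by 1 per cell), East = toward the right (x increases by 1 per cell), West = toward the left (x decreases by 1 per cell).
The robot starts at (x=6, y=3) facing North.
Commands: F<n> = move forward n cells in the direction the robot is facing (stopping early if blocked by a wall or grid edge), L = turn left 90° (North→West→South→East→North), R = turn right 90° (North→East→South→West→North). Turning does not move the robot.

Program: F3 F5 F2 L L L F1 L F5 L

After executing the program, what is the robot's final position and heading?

Start: (x=6, y=3), facing North
  F3: move forward 2/3 (blocked), now at (x=6, y=1)
  F5: move forward 0/5 (blocked), now at (x=6, y=1)
  F2: move forward 0/2 (blocked), now at (x=6, y=1)
  L: turn left, now facing West
  L: turn left, now facing South
  L: turn left, now facing East
  F1: move forward 1, now at (x=7, y=1)
  L: turn left, now facing North
  F5: move forward 1/5 (blocked), now at (x=7, y=0)
  L: turn left, now facing West
Final: (x=7, y=0), facing West

Answer: Final position: (x=7, y=0), facing West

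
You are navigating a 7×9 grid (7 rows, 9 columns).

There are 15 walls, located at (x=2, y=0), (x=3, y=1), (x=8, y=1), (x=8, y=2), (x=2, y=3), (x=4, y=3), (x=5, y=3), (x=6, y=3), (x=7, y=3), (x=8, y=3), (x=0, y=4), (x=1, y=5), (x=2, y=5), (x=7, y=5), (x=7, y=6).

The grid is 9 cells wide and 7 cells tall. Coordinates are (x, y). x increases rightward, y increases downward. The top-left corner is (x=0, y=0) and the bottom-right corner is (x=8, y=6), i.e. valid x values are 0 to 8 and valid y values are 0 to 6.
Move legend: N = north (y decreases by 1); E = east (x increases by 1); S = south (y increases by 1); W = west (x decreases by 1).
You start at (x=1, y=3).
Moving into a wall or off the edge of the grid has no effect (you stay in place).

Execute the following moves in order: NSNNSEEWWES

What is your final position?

Start: (x=1, y=3)
  N (north): (x=1, y=3) -> (x=1, y=2)
  S (south): (x=1, y=2) -> (x=1, y=3)
  N (north): (x=1, y=3) -> (x=1, y=2)
  N (north): (x=1, y=2) -> (x=1, y=1)
  S (south): (x=1, y=1) -> (x=1, y=2)
  E (east): (x=1, y=2) -> (x=2, y=2)
  E (east): (x=2, y=2) -> (x=3, y=2)
  W (west): (x=3, y=2) -> (x=2, y=2)
  W (west): (x=2, y=2) -> (x=1, y=2)
  E (east): (x=1, y=2) -> (x=2, y=2)
  S (south): blocked, stay at (x=2, y=2)
Final: (x=2, y=2)

Answer: Final position: (x=2, y=2)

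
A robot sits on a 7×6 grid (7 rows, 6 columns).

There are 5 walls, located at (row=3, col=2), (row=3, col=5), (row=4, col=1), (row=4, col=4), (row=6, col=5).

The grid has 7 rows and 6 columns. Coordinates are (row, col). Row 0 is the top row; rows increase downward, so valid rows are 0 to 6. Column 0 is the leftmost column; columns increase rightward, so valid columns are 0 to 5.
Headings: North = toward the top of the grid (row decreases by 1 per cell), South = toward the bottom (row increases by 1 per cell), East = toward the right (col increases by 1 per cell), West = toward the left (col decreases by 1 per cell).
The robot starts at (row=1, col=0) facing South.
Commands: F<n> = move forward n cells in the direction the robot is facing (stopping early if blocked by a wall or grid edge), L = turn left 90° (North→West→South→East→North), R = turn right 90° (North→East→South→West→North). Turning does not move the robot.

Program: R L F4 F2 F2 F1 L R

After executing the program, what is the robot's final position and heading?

Start: (row=1, col=0), facing South
  R: turn right, now facing West
  L: turn left, now facing South
  F4: move forward 4, now at (row=5, col=0)
  F2: move forward 1/2 (blocked), now at (row=6, col=0)
  F2: move forward 0/2 (blocked), now at (row=6, col=0)
  F1: move forward 0/1 (blocked), now at (row=6, col=0)
  L: turn left, now facing East
  R: turn right, now facing South
Final: (row=6, col=0), facing South

Answer: Final position: (row=6, col=0), facing South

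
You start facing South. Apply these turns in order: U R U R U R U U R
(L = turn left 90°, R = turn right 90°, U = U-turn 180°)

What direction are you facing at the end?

Answer: Final heading: North

Derivation:
Start: South
  U (U-turn (180°)) -> North
  R (right (90° clockwise)) -> East
  U (U-turn (180°)) -> West
  R (right (90° clockwise)) -> North
  U (U-turn (180°)) -> South
  R (right (90° clockwise)) -> West
  U (U-turn (180°)) -> East
  U (U-turn (180°)) -> West
  R (right (90° clockwise)) -> North
Final: North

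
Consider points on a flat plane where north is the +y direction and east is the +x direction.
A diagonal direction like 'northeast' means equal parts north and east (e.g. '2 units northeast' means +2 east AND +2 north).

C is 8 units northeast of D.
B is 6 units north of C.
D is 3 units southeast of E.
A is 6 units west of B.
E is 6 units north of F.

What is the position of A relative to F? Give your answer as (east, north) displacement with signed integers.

Place F at the origin (east=0, north=0).
  E is 6 units north of F: delta (east=+0, north=+6); E at (east=0, north=6).
  D is 3 units southeast of E: delta (east=+3, north=-3); D at (east=3, north=3).
  C is 8 units northeast of D: delta (east=+8, north=+8); C at (east=11, north=11).
  B is 6 units north of C: delta (east=+0, north=+6); B at (east=11, north=17).
  A is 6 units west of B: delta (east=-6, north=+0); A at (east=5, north=17).
Therefore A relative to F: (east=5, north=17).

Answer: A is at (east=5, north=17) relative to F.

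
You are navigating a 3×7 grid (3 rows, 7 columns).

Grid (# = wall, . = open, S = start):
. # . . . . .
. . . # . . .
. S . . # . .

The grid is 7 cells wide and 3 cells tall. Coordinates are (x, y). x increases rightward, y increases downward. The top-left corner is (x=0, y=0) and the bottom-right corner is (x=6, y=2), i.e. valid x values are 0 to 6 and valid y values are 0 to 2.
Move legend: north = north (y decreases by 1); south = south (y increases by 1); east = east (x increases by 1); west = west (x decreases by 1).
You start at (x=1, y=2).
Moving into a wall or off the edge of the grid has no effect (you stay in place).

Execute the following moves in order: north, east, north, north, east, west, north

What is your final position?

Answer: Final position: (x=2, y=0)

Derivation:
Start: (x=1, y=2)
  north (north): (x=1, y=2) -> (x=1, y=1)
  east (east): (x=1, y=1) -> (x=2, y=1)
  north (north): (x=2, y=1) -> (x=2, y=0)
  north (north): blocked, stay at (x=2, y=0)
  east (east): (x=2, y=0) -> (x=3, y=0)
  west (west): (x=3, y=0) -> (x=2, y=0)
  north (north): blocked, stay at (x=2, y=0)
Final: (x=2, y=0)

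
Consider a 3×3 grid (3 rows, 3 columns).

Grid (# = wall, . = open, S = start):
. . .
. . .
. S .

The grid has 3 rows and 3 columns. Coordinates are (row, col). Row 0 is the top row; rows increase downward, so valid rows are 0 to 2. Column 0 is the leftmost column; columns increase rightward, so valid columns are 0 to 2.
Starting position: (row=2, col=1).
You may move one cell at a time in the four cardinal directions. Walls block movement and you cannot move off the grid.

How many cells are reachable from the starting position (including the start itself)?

BFS flood-fill from (row=2, col=1):
  Distance 0: (row=2, col=1)
  Distance 1: (row=1, col=1), (row=2, col=0), (row=2, col=2)
  Distance 2: (row=0, col=1), (row=1, col=0), (row=1, col=2)
  Distance 3: (row=0, col=0), (row=0, col=2)
Total reachable: 9 (grid has 9 open cells total)

Answer: Reachable cells: 9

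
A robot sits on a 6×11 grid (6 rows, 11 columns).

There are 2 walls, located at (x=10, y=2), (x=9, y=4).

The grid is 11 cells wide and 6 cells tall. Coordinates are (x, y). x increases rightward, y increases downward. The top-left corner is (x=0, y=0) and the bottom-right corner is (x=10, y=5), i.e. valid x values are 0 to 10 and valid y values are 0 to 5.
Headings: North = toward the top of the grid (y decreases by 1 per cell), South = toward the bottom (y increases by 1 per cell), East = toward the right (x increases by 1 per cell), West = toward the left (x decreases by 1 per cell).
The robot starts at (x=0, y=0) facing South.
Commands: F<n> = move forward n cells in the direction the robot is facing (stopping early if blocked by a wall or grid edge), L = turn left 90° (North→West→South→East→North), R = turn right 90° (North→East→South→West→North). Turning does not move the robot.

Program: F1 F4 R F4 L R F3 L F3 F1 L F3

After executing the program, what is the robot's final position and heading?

Start: (x=0, y=0), facing South
  F1: move forward 1, now at (x=0, y=1)
  F4: move forward 4, now at (x=0, y=5)
  R: turn right, now facing West
  F4: move forward 0/4 (blocked), now at (x=0, y=5)
  L: turn left, now facing South
  R: turn right, now facing West
  F3: move forward 0/3 (blocked), now at (x=0, y=5)
  L: turn left, now facing South
  F3: move forward 0/3 (blocked), now at (x=0, y=5)
  F1: move forward 0/1 (blocked), now at (x=0, y=5)
  L: turn left, now facing East
  F3: move forward 3, now at (x=3, y=5)
Final: (x=3, y=5), facing East

Answer: Final position: (x=3, y=5), facing East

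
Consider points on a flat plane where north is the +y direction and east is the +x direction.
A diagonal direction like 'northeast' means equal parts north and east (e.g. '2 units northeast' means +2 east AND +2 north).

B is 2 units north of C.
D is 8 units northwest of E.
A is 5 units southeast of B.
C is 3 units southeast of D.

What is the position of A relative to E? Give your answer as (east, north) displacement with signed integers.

Place E at the origin (east=0, north=0).
  D is 8 units northwest of E: delta (east=-8, north=+8); D at (east=-8, north=8).
  C is 3 units southeast of D: delta (east=+3, north=-3); C at (east=-5, north=5).
  B is 2 units north of C: delta (east=+0, north=+2); B at (east=-5, north=7).
  A is 5 units southeast of B: delta (east=+5, north=-5); A at (east=0, north=2).
Therefore A relative to E: (east=0, north=2).

Answer: A is at (east=0, north=2) relative to E.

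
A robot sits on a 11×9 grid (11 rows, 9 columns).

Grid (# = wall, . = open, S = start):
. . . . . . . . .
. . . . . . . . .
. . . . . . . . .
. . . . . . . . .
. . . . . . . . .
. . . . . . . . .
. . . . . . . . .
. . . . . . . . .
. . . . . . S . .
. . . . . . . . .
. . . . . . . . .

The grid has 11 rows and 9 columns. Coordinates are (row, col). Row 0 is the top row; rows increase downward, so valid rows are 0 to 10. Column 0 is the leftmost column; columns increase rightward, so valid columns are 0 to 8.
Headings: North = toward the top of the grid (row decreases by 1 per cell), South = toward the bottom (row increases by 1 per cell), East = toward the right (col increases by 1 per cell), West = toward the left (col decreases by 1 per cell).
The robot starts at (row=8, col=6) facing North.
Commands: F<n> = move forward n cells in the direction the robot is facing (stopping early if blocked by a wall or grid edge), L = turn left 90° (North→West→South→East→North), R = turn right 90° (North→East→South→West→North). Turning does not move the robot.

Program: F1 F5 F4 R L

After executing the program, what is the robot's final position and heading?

Answer: Final position: (row=0, col=6), facing North

Derivation:
Start: (row=8, col=6), facing North
  F1: move forward 1, now at (row=7, col=6)
  F5: move forward 5, now at (row=2, col=6)
  F4: move forward 2/4 (blocked), now at (row=0, col=6)
  R: turn right, now facing East
  L: turn left, now facing North
Final: (row=0, col=6), facing North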